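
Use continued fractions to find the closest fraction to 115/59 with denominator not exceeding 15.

Expand x = 115/59 as a continued fraction with the Euclidean algorithm:
  115 = 1*59 + 56, so a_0 = 1.
  59 = 1*56 + 3, so a_1 = 1.
  56 = 18*3 + 2, so a_2 = 18.
  3 = 1*2 + 1, so a_3 = 1.
  2 = 2*1 + 0, so a_4 = 2.
so x = [1; 1, 18, 1, 2].
Convergents (p_i = a_i*p_{i-1} + p_{i-2}, q_i = a_i*q_{i-1} + q_{i-2} with p_{-2}=0, p_{-1}=1, q_{-2}=1, q_{-1}=0), until the denominator exceeds 15:
  i=0: a_0=1, p_0 = 1*1 + 0 = 1, q_0 = 1*0 + 1 = 1.
  i=1: a_1=1, p_1 = 1*1 + 1 = 2, q_1 = 1*1 + 0 = 1.
  i=2: a_2=18, p_2 = 18*2 + 1 = 37, q_2 = 18*1 + 1 = 19.
q_2 = 19 > 15, so the last convergent with denominator <= 15 is p_1/q_1 = 2/1.
The closest fraction with denominator <= 15 is either p_1/q_1 or the intermediate fraction (k*p_1 + p_0)/(k*q_1 + q_0) with the largest k >= 1 whose denominator stays <= 15; these approach x as k grows, and every other convergent or intermediate fraction in range is farther away.
Largest k: floor((15 - q_0)/q_1) = floor((15 - 1)/1) = 14.
That gives (14*2 + 1)/(14*1 + 1) = 29/15.
Compare the errors: |x - 2/1| = |115*1 - 2*59|/(59*1) = 3/59, and |x - 29/15| = |115*15 - 29*59|/(59*15) = 14/885.
Cross-multiplying, 14*59 = 826 < 2655 = 3*885, so 14/885 is smaller: the intermediate fraction 29/15 is closer to x than 2/1.

29/15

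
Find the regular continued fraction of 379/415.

Run the Euclidean algorithm on 379 and 415; the successive quotients are the partial quotients a_0, a_1, ... (each step inverts the fractional part left over by the previous one):
  379 = 0*415 + 379, so a_0 = 0.
  415 = 1*379 + 36, so a_1 = 1.
  379 = 10*36 + 19, so a_2 = 10.
  36 = 1*19 + 17, so a_3 = 1.
  19 = 1*17 + 2, so a_4 = 1.
  17 = 8*2 + 1, so a_5 = 8.
  2 = 2*1 + 0, so a_6 = 2.
The remainder reaches 0 after 7 divisions, so the expansion has 7 partial quotients, read off in order.

[0; 1, 10, 1, 1, 8, 2]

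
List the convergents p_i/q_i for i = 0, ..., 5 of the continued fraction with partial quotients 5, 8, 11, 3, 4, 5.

5/1, 41/8, 456/89, 1409/275, 6092/1189, 31869/6220

Using the convergent recurrence p_i = a_i*p_{i-1} + p_{i-2}, q_i = a_i*q_{i-1} + q_{i-2} with p_{-2}=0, p_{-1}=1, q_{-2}=1, q_{-1}=0:
  i=0: a_0=5, p_0 = 5*1 + 0 = 5, q_0 = 5*0 + 1 = 1.
  i=1: a_1=8, p_1 = 8*5 + 1 = 41, q_1 = 8*1 + 0 = 8.
  i=2: a_2=11, p_2 = 11*41 + 5 = 456, q_2 = 11*8 + 1 = 89.
  i=3: a_3=3, p_3 = 3*456 + 41 = 1409, q_3 = 3*89 + 8 = 275.
  i=4: a_4=4, p_4 = 4*1409 + 456 = 6092, q_4 = 4*275 + 89 = 1189.
  i=5: a_5=5, p_5 = 5*6092 + 1409 = 31869, q_5 = 5*1189 + 275 = 6220.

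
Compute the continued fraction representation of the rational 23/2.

Run the Euclidean algorithm on 23 and 2; the successive quotients are the partial quotients a_0, a_1, ... (each step inverts the fractional part left over by the previous one):
  23 = 11*2 + 1, so a_0 = 11.
  2 = 2*1 + 0, so a_1 = 2.
The remainder reaches 0 after 2 divisions, so the expansion has 2 partial quotients, read off in order.

[11; 2]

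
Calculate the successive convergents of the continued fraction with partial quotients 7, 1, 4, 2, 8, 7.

7/1, 8/1, 39/5, 86/11, 727/93, 5175/662

Using the convergent recurrence p_i = a_i*p_{i-1} + p_{i-2}, q_i = a_i*q_{i-1} + q_{i-2} with p_{-2}=0, p_{-1}=1, q_{-2}=1, q_{-1}=0:
  i=0: a_0=7, p_0 = 7*1 + 0 = 7, q_0 = 7*0 + 1 = 1.
  i=1: a_1=1, p_1 = 1*7 + 1 = 8, q_1 = 1*1 + 0 = 1.
  i=2: a_2=4, p_2 = 4*8 + 7 = 39, q_2 = 4*1 + 1 = 5.
  i=3: a_3=2, p_3 = 2*39 + 8 = 86, q_3 = 2*5 + 1 = 11.
  i=4: a_4=8, p_4 = 8*86 + 39 = 727, q_4 = 8*11 + 5 = 93.
  i=5: a_5=7, p_5 = 7*727 + 86 = 5175, q_5 = 7*93 + 11 = 662.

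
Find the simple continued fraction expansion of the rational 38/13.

[2; 1, 12]

Run the Euclidean algorithm on 38 and 13; the successive quotients are the partial quotients a_0, a_1, ... (each step inverts the fractional part left over by the previous one):
  38 = 2*13 + 12, so a_0 = 2.
  13 = 1*12 + 1, so a_1 = 1.
  12 = 12*1 + 0, so a_2 = 12.
The remainder reaches 0 after 3 divisions, so the expansion has 3 partial quotients, read off in order.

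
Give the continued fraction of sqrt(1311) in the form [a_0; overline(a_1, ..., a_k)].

Write x_i = (sqrt(1311) + m_i)/d_i with (m_0, d_0) = (0, 1). a_0 = floor(sqrt(1311)) = 36, since 36^2 = 1296 <= 1311 < 1369 = 37^2.
Iterate m_{i+1} = d_i*a_i - m_i, d_{i+1} = (1311 - m_{i+1}^2)/d_i, a_{i+1} = floor((a_0 + m_{i+1})/d_{i+1}):
  m_1 = 1*36 - 0 = 36, d_1 = (1311 - 36^2)/1 = 15/1 = 15, a_1 = floor((36 + 36)/15) = 4.
  m_2 = 15*4 - 36 = 24, d_2 = (1311 - 24^2)/15 = 735/15 = 49, a_2 = floor((36 + 24)/49) = 1.
  m_3 = 49*1 - 24 = 25, d_3 = (1311 - 25^2)/49 = 686/49 = 14, a_3 = floor((36 + 25)/14) = 4.
  m_4 = 14*4 - 25 = 31, d_4 = (1311 - 31^2)/14 = 350/14 = 25, a_4 = floor((36 + 31)/25) = 2.
  m_5 = 25*2 - 31 = 19, d_5 = (1311 - 19^2)/25 = 950/25 = 38, a_5 = floor((36 + 19)/38) = 1.
  m_6 = 38*1 - 19 = 19, d_6 = (1311 - 19^2)/38 = 950/38 = 25, a_6 = floor((36 + 19)/25) = 2.
  m_7 = 25*2 - 19 = 31, d_7 = (1311 - 31^2)/25 = 350/25 = 14, a_7 = floor((36 + 31)/14) = 4.
  m_8 = 14*4 - 31 = 25, d_8 = (1311 - 25^2)/14 = 686/14 = 49, a_8 = floor((36 + 25)/49) = 1.
  m_9 = 49*1 - 25 = 24, d_9 = (1311 - 24^2)/49 = 735/49 = 15, a_9 = floor((36 + 24)/15) = 4.
  m_10 = 15*4 - 24 = 36, d_10 = (1311 - 36^2)/15 = 15/15 = 1, a_10 = floor((36 + 36)/1) = 72.
  m_11 = 1*72 - 36 = 36, d_11 = (1311 - 36^2)/1 = 15/1 = 15: (m_11, d_11) = (m_1, d_1) = (36, 15), so from here the quotients repeat a_1, ..., a_10; the period length is 10.
Hence the expansion of sqrt(1311) is a_0 = 36 followed by the repeating block 4, 1, 4, 2, 1, 2, 4, 1, 4, 72 (period 10).

[36; overline(4, 1, 4, 2, 1, 2, 4, 1, 4, 72)]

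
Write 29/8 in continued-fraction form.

[3; 1, 1, 1, 2]

Run the Euclidean algorithm on 29 and 8; the successive quotients are the partial quotients a_0, a_1, ... (each step inverts the fractional part left over by the previous one):
  29 = 3*8 + 5, so a_0 = 3.
  8 = 1*5 + 3, so a_1 = 1.
  5 = 1*3 + 2, so a_2 = 1.
  3 = 1*2 + 1, so a_3 = 1.
  2 = 2*1 + 0, so a_4 = 2.
The remainder reaches 0 after 5 divisions, so the expansion has 5 partial quotients, read off in order.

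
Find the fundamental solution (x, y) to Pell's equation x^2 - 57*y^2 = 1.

First expand sqrt(57) as a continued fraction. With x_i = (sqrt(57) + m_i)/d_i and (m_0, d_0) = (0, 1): a_0 = floor(sqrt(57)) = 7, since 7^2 = 49 <= 57 < 64 = 8^2.
Iterate m_{i+1} = d_i*a_i - m_i, d_{i+1} = (57 - m_{i+1}^2)/d_i, a_{i+1} = floor((a_0 + m_{i+1})/d_{i+1}):
  m_1 = 1*7 - 0 = 7, d_1 = (57 - 7^2)/1 = 8/1 = 8, a_1 = floor((7 + 7)/8) = 1.
  m_2 = 8*1 - 7 = 1, d_2 = (57 - 1^2)/8 = 56/8 = 7, a_2 = floor((7 + 1)/7) = 1.
  m_3 = 7*1 - 1 = 6, d_3 = (57 - 6^2)/7 = 21/7 = 3, a_3 = floor((7 + 6)/3) = 4.
  m_4 = 3*4 - 6 = 6, d_4 = (57 - 6^2)/3 = 21/3 = 7, a_4 = floor((7 + 6)/7) = 1.
  m_5 = 7*1 - 6 = 1, d_5 = (57 - 1^2)/7 = 56/7 = 8, a_5 = floor((7 + 1)/8) = 1.
  m_6 = 8*1 - 1 = 7, d_6 = (57 - 7^2)/8 = 8/8 = 1, a_6 = floor((7 + 7)/1) = 14.
  m_7 = 1*14 - 7 = 7, d_7 = (57 - 7^2)/1 = 8/1 = 8: (m_7, d_7) = (m_1, d_1) = (7, 8), so from here the quotients repeat a_1, ..., a_6; the period length is 6.
So sqrt(57) = [7; (1, 1, 4, 1, 1, 14)] with period length k = 6.
k is even, so the fundamental solution of x^2 - 57y^2 = 1 is (p_{k-1}, q_{k-1}) = (p_5, q_5); compute convergents through index 5.
Convergents (p_i = a_i*p_{i-1} + p_{i-2}, q_i = a_i*q_{i-1} + q_{i-2} with p_{-2}=0, p_{-1}=1, q_{-2}=1, q_{-1}=0):
  i=0: a_0=7, p_0 = 7*1 + 0 = 7, q_0 = 7*0 + 1 = 1.
  i=1: a_1=1, p_1 = 1*7 + 1 = 8, q_1 = 1*1 + 0 = 1.
  i=2: a_2=1, p_2 = 1*8 + 7 = 15, q_2 = 1*1 + 1 = 2.
  i=3: a_3=4, p_3 = 4*15 + 8 = 68, q_3 = 4*2 + 1 = 9.
  i=4: a_4=1, p_4 = 1*68 + 15 = 83, q_4 = 1*9 + 2 = 11.
  i=5: a_5=1, p_5 = 1*83 + 68 = 151, q_5 = 1*11 + 9 = 20.
Check: 151^2 - 57*20^2 = 22801 - 22800 = 1, so (x, y) = (151, 20) solves the equation, and by the theorem it is the least positive solution.

(x, y) = (151, 20)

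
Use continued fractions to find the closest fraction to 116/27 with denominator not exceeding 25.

73/17

Expand x = 116/27 as a continued fraction with the Euclidean algorithm:
  116 = 4*27 + 8, so a_0 = 4.
  27 = 3*8 + 3, so a_1 = 3.
  8 = 2*3 + 2, so a_2 = 2.
  3 = 1*2 + 1, so a_3 = 1.
  2 = 2*1 + 0, so a_4 = 2.
so x = [4; 3, 2, 1, 2].
Convergents (p_i = a_i*p_{i-1} + p_{i-2}, q_i = a_i*q_{i-1} + q_{i-2} with p_{-2}=0, p_{-1}=1, q_{-2}=1, q_{-1}=0), until the denominator exceeds 25:
  i=0: a_0=4, p_0 = 4*1 + 0 = 4, q_0 = 4*0 + 1 = 1.
  i=1: a_1=3, p_1 = 3*4 + 1 = 13, q_1 = 3*1 + 0 = 3.
  i=2: a_2=2, p_2 = 2*13 + 4 = 30, q_2 = 2*3 + 1 = 7.
  i=3: a_3=1, p_3 = 1*30 + 13 = 43, q_3 = 1*7 + 3 = 10.
  i=4: a_4=2, p_4 = 2*43 + 30 = 116, q_4 = 2*10 + 7 = 27.
q_4 = 27 > 25, so the last convergent with denominator <= 25 is p_3/q_3 = 43/10.
The closest fraction with denominator <= 25 is either p_3/q_3 or the intermediate fraction (k*p_3 + p_2)/(k*q_3 + q_2) with the largest k >= 1 whose denominator stays <= 25; these approach x as k grows, and every other convergent or intermediate fraction in range is farther away.
Largest k: floor((25 - q_2)/q_3) = floor((25 - 7)/10) = 1.
That gives (1*43 + 30)/(1*10 + 7) = 73/17.
Compare the errors: |x - 43/10| = |116*10 - 43*27|/(27*10) = 1/270, and |x - 73/17| = |116*17 - 73*27|/(27*17) = 1/459.
Cross-multiplying, 1*270 = 270 < 459 = 1*459, so 1/459 is smaller: the intermediate fraction 73/17 is closer to x than 43/10.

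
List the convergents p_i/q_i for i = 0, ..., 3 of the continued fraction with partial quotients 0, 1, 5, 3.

Using the convergent recurrence p_i = a_i*p_{i-1} + p_{i-2}, q_i = a_i*q_{i-1} + q_{i-2} with p_{-2}=0, p_{-1}=1, q_{-2}=1, q_{-1}=0:
  i=0: a_0=0, p_0 = 0*1 + 0 = 0, q_0 = 0*0 + 1 = 1.
  i=1: a_1=1, p_1 = 1*0 + 1 = 1, q_1 = 1*1 + 0 = 1.
  i=2: a_2=5, p_2 = 5*1 + 0 = 5, q_2 = 5*1 + 1 = 6.
  i=3: a_3=3, p_3 = 3*5 + 1 = 16, q_3 = 3*6 + 1 = 19.

0/1, 1/1, 5/6, 16/19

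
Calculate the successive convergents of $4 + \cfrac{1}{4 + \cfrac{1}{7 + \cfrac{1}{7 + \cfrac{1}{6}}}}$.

4/1, 17/4, 123/29, 878/207, 5391/1271

Using the convergent recurrence p_i = a_i*p_{i-1} + p_{i-2}, q_i = a_i*q_{i-1} + q_{i-2} with p_{-2}=0, p_{-1}=1, q_{-2}=1, q_{-1}=0:
  i=0: a_0=4, p_0 = 4*1 + 0 = 4, q_0 = 4*0 + 1 = 1.
  i=1: a_1=4, p_1 = 4*4 + 1 = 17, q_1 = 4*1 + 0 = 4.
  i=2: a_2=7, p_2 = 7*17 + 4 = 123, q_2 = 7*4 + 1 = 29.
  i=3: a_3=7, p_3 = 7*123 + 17 = 878, q_3 = 7*29 + 4 = 207.
  i=4: a_4=6, p_4 = 6*878 + 123 = 5391, q_4 = 6*207 + 29 = 1271.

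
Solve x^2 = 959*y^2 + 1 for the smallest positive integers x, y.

(x, y) = (960, 31)

First expand sqrt(959) as a continued fraction. With x_i = (sqrt(959) + m_i)/d_i and (m_0, d_0) = (0, 1): a_0 = floor(sqrt(959)) = 30, since 30^2 = 900 <= 959 < 961 = 31^2.
Iterate m_{i+1} = d_i*a_i - m_i, d_{i+1} = (959 - m_{i+1}^2)/d_i, a_{i+1} = floor((a_0 + m_{i+1})/d_{i+1}):
  m_1 = 1*30 - 0 = 30, d_1 = (959 - 30^2)/1 = 59/1 = 59, a_1 = floor((30 + 30)/59) = 1.
  m_2 = 59*1 - 30 = 29, d_2 = (959 - 29^2)/59 = 118/59 = 2, a_2 = floor((30 + 29)/2) = 29.
  m_3 = 2*29 - 29 = 29, d_3 = (959 - 29^2)/2 = 118/2 = 59, a_3 = floor((30 + 29)/59) = 1.
  m_4 = 59*1 - 29 = 30, d_4 = (959 - 30^2)/59 = 59/59 = 1, a_4 = floor((30 + 30)/1) = 60.
  m_5 = 1*60 - 30 = 30, d_5 = (959 - 30^2)/1 = 59/1 = 59: (m_5, d_5) = (m_1, d_1) = (30, 59), so from here the quotients repeat a_1, ..., a_4; the period length is 4.
So sqrt(959) = [30; (1, 29, 1, 60)] with period length k = 4.
k is even, so the fundamental solution of x^2 - 959y^2 = 1 is (p_{k-1}, q_{k-1}) = (p_3, q_3); compute convergents through index 3.
Convergents (p_i = a_i*p_{i-1} + p_{i-2}, q_i = a_i*q_{i-1} + q_{i-2} with p_{-2}=0, p_{-1}=1, q_{-2}=1, q_{-1}=0):
  i=0: a_0=30, p_0 = 30*1 + 0 = 30, q_0 = 30*0 + 1 = 1.
  i=1: a_1=1, p_1 = 1*30 + 1 = 31, q_1 = 1*1 + 0 = 1.
  i=2: a_2=29, p_2 = 29*31 + 30 = 929, q_2 = 29*1 + 1 = 30.
  i=3: a_3=1, p_3 = 1*929 + 31 = 960, q_3 = 1*30 + 1 = 31.
Check: 960^2 - 959*31^2 = 921600 - 921599 = 1, so (x, y) = (960, 31) solves the equation, and by the theorem it is the least positive solution.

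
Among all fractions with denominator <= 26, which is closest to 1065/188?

17/3

Expand x = 1065/188 as a continued fraction with the Euclidean algorithm:
  1065 = 5*188 + 125, so a_0 = 5.
  188 = 1*125 + 63, so a_1 = 1.
  125 = 1*63 + 62, so a_2 = 1.
  63 = 1*62 + 1, so a_3 = 1.
  62 = 62*1 + 0, so a_4 = 62.
so x = [5; 1, 1, 1, 62].
Convergents (p_i = a_i*p_{i-1} + p_{i-2}, q_i = a_i*q_{i-1} + q_{i-2} with p_{-2}=0, p_{-1}=1, q_{-2}=1, q_{-1}=0), until the denominator exceeds 26:
  i=0: a_0=5, p_0 = 5*1 + 0 = 5, q_0 = 5*0 + 1 = 1.
  i=1: a_1=1, p_1 = 1*5 + 1 = 6, q_1 = 1*1 + 0 = 1.
  i=2: a_2=1, p_2 = 1*6 + 5 = 11, q_2 = 1*1 + 1 = 2.
  i=3: a_3=1, p_3 = 1*11 + 6 = 17, q_3 = 1*2 + 1 = 3.
  i=4: a_4=62, p_4 = 62*17 + 11 = 1065, q_4 = 62*3 + 2 = 188.
q_4 = 188 > 26, so the last convergent with denominator <= 26 is p_3/q_3 = 17/3.
The closest fraction with denominator <= 26 is either p_3/q_3 or the intermediate fraction (k*p_3 + p_2)/(k*q_3 + q_2) with the largest k >= 1 whose denominator stays <= 26; these approach x as k grows, and every other convergent or intermediate fraction in range is farther away.
Largest k: floor((26 - q_2)/q_3) = floor((26 - 2)/3) = 8.
That gives (8*17 + 11)/(8*3 + 2) = 147/26.
Compare the errors: |x - 17/3| = |1065*3 - 17*188|/(188*3) = 1/564, and |x - 147/26| = |1065*26 - 147*188|/(188*26) = 54/4888.
Cross-multiplying, 1*4888 = 4888 < 30456 = 54*564, so 1/564 is smaller: the convergent 17/3 is closer to x than 147/26.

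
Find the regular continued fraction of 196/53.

[3; 1, 2, 3, 5]

Run the Euclidean algorithm on 196 and 53; the successive quotients are the partial quotients a_0, a_1, ... (each step inverts the fractional part left over by the previous one):
  196 = 3*53 + 37, so a_0 = 3.
  53 = 1*37 + 16, so a_1 = 1.
  37 = 2*16 + 5, so a_2 = 2.
  16 = 3*5 + 1, so a_3 = 3.
  5 = 5*1 + 0, so a_4 = 5.
The remainder reaches 0 after 5 divisions, so the expansion has 5 partial quotients, read off in order.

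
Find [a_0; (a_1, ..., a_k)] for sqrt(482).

Write x_i = (sqrt(482) + m_i)/d_i with (m_0, d_0) = (0, 1). a_0 = floor(sqrt(482)) = 21, since 21^2 = 441 <= 482 < 484 = 22^2.
Iterate m_{i+1} = d_i*a_i - m_i, d_{i+1} = (482 - m_{i+1}^2)/d_i, a_{i+1} = floor((a_0 + m_{i+1})/d_{i+1}):
  m_1 = 1*21 - 0 = 21, d_1 = (482 - 21^2)/1 = 41/1 = 41, a_1 = floor((21 + 21)/41) = 1.
  m_2 = 41*1 - 21 = 20, d_2 = (482 - 20^2)/41 = 82/41 = 2, a_2 = floor((21 + 20)/2) = 20.
  m_3 = 2*20 - 20 = 20, d_3 = (482 - 20^2)/2 = 82/2 = 41, a_3 = floor((21 + 20)/41) = 1.
  m_4 = 41*1 - 20 = 21, d_4 = (482 - 21^2)/41 = 41/41 = 1, a_4 = floor((21 + 21)/1) = 42.
  m_5 = 1*42 - 21 = 21, d_5 = (482 - 21^2)/1 = 41/1 = 41: (m_5, d_5) = (m_1, d_1) = (21, 41), so from here the quotients repeat a_1, ..., a_4; the period length is 4.
Hence the expansion of sqrt(482) is a_0 = 21 followed by the repeating block 1, 20, 1, 42 (period 4).

[21; (1, 20, 1, 42)]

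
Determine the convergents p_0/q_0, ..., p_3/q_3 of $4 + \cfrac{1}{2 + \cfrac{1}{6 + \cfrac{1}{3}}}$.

4/1, 9/2, 58/13, 183/41

Using the convergent recurrence p_i = a_i*p_{i-1} + p_{i-2}, q_i = a_i*q_{i-1} + q_{i-2} with p_{-2}=0, p_{-1}=1, q_{-2}=1, q_{-1}=0:
  i=0: a_0=4, p_0 = 4*1 + 0 = 4, q_0 = 4*0 + 1 = 1.
  i=1: a_1=2, p_1 = 2*4 + 1 = 9, q_1 = 2*1 + 0 = 2.
  i=2: a_2=6, p_2 = 6*9 + 4 = 58, q_2 = 6*2 + 1 = 13.
  i=3: a_3=3, p_3 = 3*58 + 9 = 183, q_3 = 3*13 + 2 = 41.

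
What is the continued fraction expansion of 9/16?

Run the Euclidean algorithm on 9 and 16; the successive quotients are the partial quotients a_0, a_1, ... (each step inverts the fractional part left over by the previous one):
  9 = 0*16 + 9, so a_0 = 0.
  16 = 1*9 + 7, so a_1 = 1.
  9 = 1*7 + 2, so a_2 = 1.
  7 = 3*2 + 1, so a_3 = 3.
  2 = 2*1 + 0, so a_4 = 2.
The remainder reaches 0 after 5 divisions, so the expansion has 5 partial quotients, read off in order.

[0; 1, 1, 3, 2]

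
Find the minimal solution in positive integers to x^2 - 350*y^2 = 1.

First expand sqrt(350) as a continued fraction. With x_i = (sqrt(350) + m_i)/d_i and (m_0, d_0) = (0, 1): a_0 = floor(sqrt(350)) = 18, since 18^2 = 324 <= 350 < 361 = 19^2.
Iterate m_{i+1} = d_i*a_i - m_i, d_{i+1} = (350 - m_{i+1}^2)/d_i, a_{i+1} = floor((a_0 + m_{i+1})/d_{i+1}):
  m_1 = 1*18 - 0 = 18, d_1 = (350 - 18^2)/1 = 26/1 = 26, a_1 = floor((18 + 18)/26) = 1.
  m_2 = 26*1 - 18 = 8, d_2 = (350 - 8^2)/26 = 286/26 = 11, a_2 = floor((18 + 8)/11) = 2.
  m_3 = 11*2 - 8 = 14, d_3 = (350 - 14^2)/11 = 154/11 = 14, a_3 = floor((18 + 14)/14) = 2.
  m_4 = 14*2 - 14 = 14, d_4 = (350 - 14^2)/14 = 154/14 = 11, a_4 = floor((18 + 14)/11) = 2.
  m_5 = 11*2 - 14 = 8, d_5 = (350 - 8^2)/11 = 286/11 = 26, a_5 = floor((18 + 8)/26) = 1.
  m_6 = 26*1 - 8 = 18, d_6 = (350 - 18^2)/26 = 26/26 = 1, a_6 = floor((18 + 18)/1) = 36.
  m_7 = 1*36 - 18 = 18, d_7 = (350 - 18^2)/1 = 26/1 = 26: (m_7, d_7) = (m_1, d_1) = (18, 26), so from here the quotients repeat a_1, ..., a_6; the period length is 6.
So sqrt(350) = [18; (1, 2, 2, 2, 1, 36)] with period length k = 6.
k is even, so the fundamental solution of x^2 - 350y^2 = 1 is (p_{k-1}, q_{k-1}) = (p_5, q_5); compute convergents through index 5.
Convergents (p_i = a_i*p_{i-1} + p_{i-2}, q_i = a_i*q_{i-1} + q_{i-2} with p_{-2}=0, p_{-1}=1, q_{-2}=1, q_{-1}=0):
  i=0: a_0=18, p_0 = 18*1 + 0 = 18, q_0 = 18*0 + 1 = 1.
  i=1: a_1=1, p_1 = 1*18 + 1 = 19, q_1 = 1*1 + 0 = 1.
  i=2: a_2=2, p_2 = 2*19 + 18 = 56, q_2 = 2*1 + 1 = 3.
  i=3: a_3=2, p_3 = 2*56 + 19 = 131, q_3 = 2*3 + 1 = 7.
  i=4: a_4=2, p_4 = 2*131 + 56 = 318, q_4 = 2*7 + 3 = 17.
  i=5: a_5=1, p_5 = 1*318 + 131 = 449, q_5 = 1*17 + 7 = 24.
Check: 449^2 - 350*24^2 = 201601 - 201600 = 1, so (x, y) = (449, 24) solves the equation, and by the theorem it is the least positive solution.

(x, y) = (449, 24)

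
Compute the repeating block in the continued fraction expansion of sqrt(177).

[13; (3, 3, 2, 8, 2, 3, 3, 26)]

Write x_i = (sqrt(177) + m_i)/d_i with (m_0, d_0) = (0, 1). a_0 = floor(sqrt(177)) = 13, since 13^2 = 169 <= 177 < 196 = 14^2.
Iterate m_{i+1} = d_i*a_i - m_i, d_{i+1} = (177 - m_{i+1}^2)/d_i, a_{i+1} = floor((a_0 + m_{i+1})/d_{i+1}):
  m_1 = 1*13 - 0 = 13, d_1 = (177 - 13^2)/1 = 8/1 = 8, a_1 = floor((13 + 13)/8) = 3.
  m_2 = 8*3 - 13 = 11, d_2 = (177 - 11^2)/8 = 56/8 = 7, a_2 = floor((13 + 11)/7) = 3.
  m_3 = 7*3 - 11 = 10, d_3 = (177 - 10^2)/7 = 77/7 = 11, a_3 = floor((13 + 10)/11) = 2.
  m_4 = 11*2 - 10 = 12, d_4 = (177 - 12^2)/11 = 33/11 = 3, a_4 = floor((13 + 12)/3) = 8.
  m_5 = 3*8 - 12 = 12, d_5 = (177 - 12^2)/3 = 33/3 = 11, a_5 = floor((13 + 12)/11) = 2.
  m_6 = 11*2 - 12 = 10, d_6 = (177 - 10^2)/11 = 77/11 = 7, a_6 = floor((13 + 10)/7) = 3.
  m_7 = 7*3 - 10 = 11, d_7 = (177 - 11^2)/7 = 56/7 = 8, a_7 = floor((13 + 11)/8) = 3.
  m_8 = 8*3 - 11 = 13, d_8 = (177 - 13^2)/8 = 8/8 = 1, a_8 = floor((13 + 13)/1) = 26.
  m_9 = 1*26 - 13 = 13, d_9 = (177 - 13^2)/1 = 8/1 = 8: (m_9, d_9) = (m_1, d_1) = (13, 8), so from here the quotients repeat a_1, ..., a_8; the period length is 8.
Hence the expansion of sqrt(177) is a_0 = 13 followed by the repeating block 3, 3, 2, 8, 2, 3, 3, 26 (period 8).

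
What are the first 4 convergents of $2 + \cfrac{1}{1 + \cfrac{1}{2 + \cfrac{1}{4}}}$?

2/1, 3/1, 8/3, 35/13

Using the convergent recurrence p_i = a_i*p_{i-1} + p_{i-2}, q_i = a_i*q_{i-1} + q_{i-2} with p_{-2}=0, p_{-1}=1, q_{-2}=1, q_{-1}=0:
  i=0: a_0=2, p_0 = 2*1 + 0 = 2, q_0 = 2*0 + 1 = 1.
  i=1: a_1=1, p_1 = 1*2 + 1 = 3, q_1 = 1*1 + 0 = 1.
  i=2: a_2=2, p_2 = 2*3 + 2 = 8, q_2 = 2*1 + 1 = 3.
  i=3: a_3=4, p_3 = 4*8 + 3 = 35, q_3 = 4*3 + 1 = 13.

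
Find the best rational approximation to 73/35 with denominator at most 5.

2/1

Expand x = 73/35 as a continued fraction with the Euclidean algorithm:
  73 = 2*35 + 3, so a_0 = 2.
  35 = 11*3 + 2, so a_1 = 11.
  3 = 1*2 + 1, so a_2 = 1.
  2 = 2*1 + 0, so a_3 = 2.
so x = [2; 11, 1, 2].
Convergents (p_i = a_i*p_{i-1} + p_{i-2}, q_i = a_i*q_{i-1} + q_{i-2} with p_{-2}=0, p_{-1}=1, q_{-2}=1, q_{-1}=0), until the denominator exceeds 5:
  i=0: a_0=2, p_0 = 2*1 + 0 = 2, q_0 = 2*0 + 1 = 1.
  i=1: a_1=11, p_1 = 11*2 + 1 = 23, q_1 = 11*1 + 0 = 11.
q_1 = 11 > 5, so the last convergent with denominator <= 5 is p_0/q_0 = 2/1.
The closest fraction with denominator <= 5 is either p_0/q_0 or the intermediate fraction (k*p_0 + p_{-1})/(k*q_0 + q_{-1}) with the largest k >= 1 whose denominator stays <= 5; these approach x as k grows, and every other convergent or intermediate fraction in range is farther away.
Largest k: floor((5 - q_{-1})/q_0) = floor((5 - 0)/1) = 5 (using the seeds p_{-1} = 1, q_{-1} = 0).
That gives (5*2 + 1)/(5*1 + 0) = 11/5.
Compare the errors: |x - 2/1| = |73*1 - 2*35|/(35*1) = 3/35, and |x - 11/5| = |73*5 - 11*35|/(35*5) = 20/175.
Cross-multiplying, 3*175 = 525 < 700 = 20*35, so 3/35 is smaller: the convergent 2/1 is closer to x than 11/5.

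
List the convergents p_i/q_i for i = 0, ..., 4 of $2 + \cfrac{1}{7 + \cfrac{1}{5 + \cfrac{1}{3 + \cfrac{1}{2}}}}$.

Using the convergent recurrence p_i = a_i*p_{i-1} + p_{i-2}, q_i = a_i*q_{i-1} + q_{i-2} with p_{-2}=0, p_{-1}=1, q_{-2}=1, q_{-1}=0:
  i=0: a_0=2, p_0 = 2*1 + 0 = 2, q_0 = 2*0 + 1 = 1.
  i=1: a_1=7, p_1 = 7*2 + 1 = 15, q_1 = 7*1 + 0 = 7.
  i=2: a_2=5, p_2 = 5*15 + 2 = 77, q_2 = 5*7 + 1 = 36.
  i=3: a_3=3, p_3 = 3*77 + 15 = 246, q_3 = 3*36 + 7 = 115.
  i=4: a_4=2, p_4 = 2*246 + 77 = 569, q_4 = 2*115 + 36 = 266.

2/1, 15/7, 77/36, 246/115, 569/266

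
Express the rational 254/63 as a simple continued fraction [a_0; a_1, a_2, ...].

[4; 31, 2]

Run the Euclidean algorithm on 254 and 63; the successive quotients are the partial quotients a_0, a_1, ... (each step inverts the fractional part left over by the previous one):
  254 = 4*63 + 2, so a_0 = 4.
  63 = 31*2 + 1, so a_1 = 31.
  2 = 2*1 + 0, so a_2 = 2.
The remainder reaches 0 after 3 divisions, so the expansion has 3 partial quotients, read off in order.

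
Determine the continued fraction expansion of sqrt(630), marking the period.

[25; (10, 50)]

Write x_i = (sqrt(630) + m_i)/d_i with (m_0, d_0) = (0, 1). a_0 = floor(sqrt(630)) = 25, since 25^2 = 625 <= 630 < 676 = 26^2.
Iterate m_{i+1} = d_i*a_i - m_i, d_{i+1} = (630 - m_{i+1}^2)/d_i, a_{i+1} = floor((a_0 + m_{i+1})/d_{i+1}):
  m_1 = 1*25 - 0 = 25, d_1 = (630 - 25^2)/1 = 5/1 = 5, a_1 = floor((25 + 25)/5) = 10.
  m_2 = 5*10 - 25 = 25, d_2 = (630 - 25^2)/5 = 5/5 = 1, a_2 = floor((25 + 25)/1) = 50.
  m_3 = 1*50 - 25 = 25, d_3 = (630 - 25^2)/1 = 5/1 = 5: (m_3, d_3) = (m_1, d_1) = (25, 5), so from here the quotients repeat a_1, a_2; the period length is 2.
Hence the expansion of sqrt(630) is a_0 = 25 followed by the repeating block 10, 50 (period 2).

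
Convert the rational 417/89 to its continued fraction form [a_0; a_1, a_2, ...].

[4; 1, 2, 5, 1, 1, 2]

Run the Euclidean algorithm on 417 and 89; the successive quotients are the partial quotients a_0, a_1, ... (each step inverts the fractional part left over by the previous one):
  417 = 4*89 + 61, so a_0 = 4.
  89 = 1*61 + 28, so a_1 = 1.
  61 = 2*28 + 5, so a_2 = 2.
  28 = 5*5 + 3, so a_3 = 5.
  5 = 1*3 + 2, so a_4 = 1.
  3 = 1*2 + 1, so a_5 = 1.
  2 = 2*1 + 0, so a_6 = 2.
The remainder reaches 0 after 7 divisions, so the expansion has 7 partial quotients, read off in order.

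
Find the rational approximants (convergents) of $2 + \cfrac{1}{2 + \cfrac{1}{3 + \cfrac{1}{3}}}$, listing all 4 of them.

Using the convergent recurrence p_i = a_i*p_{i-1} + p_{i-2}, q_i = a_i*q_{i-1} + q_{i-2} with p_{-2}=0, p_{-1}=1, q_{-2}=1, q_{-1}=0:
  i=0: a_0=2, p_0 = 2*1 + 0 = 2, q_0 = 2*0 + 1 = 1.
  i=1: a_1=2, p_1 = 2*2 + 1 = 5, q_1 = 2*1 + 0 = 2.
  i=2: a_2=3, p_2 = 3*5 + 2 = 17, q_2 = 3*2 + 1 = 7.
  i=3: a_3=3, p_3 = 3*17 + 5 = 56, q_3 = 3*7 + 2 = 23.

2/1, 5/2, 17/7, 56/23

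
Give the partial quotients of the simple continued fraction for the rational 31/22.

[1; 2, 2, 4]

Run the Euclidean algorithm on 31 and 22; the successive quotients are the partial quotients a_0, a_1, ... (each step inverts the fractional part left over by the previous one):
  31 = 1*22 + 9, so a_0 = 1.
  22 = 2*9 + 4, so a_1 = 2.
  9 = 2*4 + 1, so a_2 = 2.
  4 = 4*1 + 0, so a_3 = 4.
The remainder reaches 0 after 4 divisions, so the expansion has 4 partial quotients, read off in order.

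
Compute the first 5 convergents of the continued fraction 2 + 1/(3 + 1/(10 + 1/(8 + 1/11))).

Using the convergent recurrence p_i = a_i*p_{i-1} + p_{i-2}, q_i = a_i*q_{i-1} + q_{i-2} with p_{-2}=0, p_{-1}=1, q_{-2}=1, q_{-1}=0:
  i=0: a_0=2, p_0 = 2*1 + 0 = 2, q_0 = 2*0 + 1 = 1.
  i=1: a_1=3, p_1 = 3*2 + 1 = 7, q_1 = 3*1 + 0 = 3.
  i=2: a_2=10, p_2 = 10*7 + 2 = 72, q_2 = 10*3 + 1 = 31.
  i=3: a_3=8, p_3 = 8*72 + 7 = 583, q_3 = 8*31 + 3 = 251.
  i=4: a_4=11, p_4 = 11*583 + 72 = 6485, q_4 = 11*251 + 31 = 2792.

2/1, 7/3, 72/31, 583/251, 6485/2792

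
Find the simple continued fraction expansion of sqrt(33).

Write x_i = (sqrt(33) + m_i)/d_i with (m_0, d_0) = (0, 1). a_0 = floor(sqrt(33)) = 5, since 5^2 = 25 <= 33 < 36 = 6^2.
Iterate m_{i+1} = d_i*a_i - m_i, d_{i+1} = (33 - m_{i+1}^2)/d_i, a_{i+1} = floor((a_0 + m_{i+1})/d_{i+1}):
  m_1 = 1*5 - 0 = 5, d_1 = (33 - 5^2)/1 = 8/1 = 8, a_1 = floor((5 + 5)/8) = 1.
  m_2 = 8*1 - 5 = 3, d_2 = (33 - 3^2)/8 = 24/8 = 3, a_2 = floor((5 + 3)/3) = 2.
  m_3 = 3*2 - 3 = 3, d_3 = (33 - 3^2)/3 = 24/3 = 8, a_3 = floor((5 + 3)/8) = 1.
  m_4 = 8*1 - 3 = 5, d_4 = (33 - 5^2)/8 = 8/8 = 1, a_4 = floor((5 + 5)/1) = 10.
  m_5 = 1*10 - 5 = 5, d_5 = (33 - 5^2)/1 = 8/1 = 8: (m_5, d_5) = (m_1, d_1) = (5, 8), so from here the quotients repeat a_1, ..., a_4; the period length is 4.
Hence the expansion of sqrt(33) is a_0 = 5 followed by the repeating block 1, 2, 1, 10 (period 4).

[5; (1, 2, 1, 10)]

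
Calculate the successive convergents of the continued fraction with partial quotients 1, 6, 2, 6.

Using the convergent recurrence p_i = a_i*p_{i-1} + p_{i-2}, q_i = a_i*q_{i-1} + q_{i-2} with p_{-2}=0, p_{-1}=1, q_{-2}=1, q_{-1}=0:
  i=0: a_0=1, p_0 = 1*1 + 0 = 1, q_0 = 1*0 + 1 = 1.
  i=1: a_1=6, p_1 = 6*1 + 1 = 7, q_1 = 6*1 + 0 = 6.
  i=2: a_2=2, p_2 = 2*7 + 1 = 15, q_2 = 2*6 + 1 = 13.
  i=3: a_3=6, p_3 = 6*15 + 7 = 97, q_3 = 6*13 + 6 = 84.

1/1, 7/6, 15/13, 97/84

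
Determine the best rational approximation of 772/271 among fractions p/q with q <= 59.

Expand x = 772/271 as a continued fraction with the Euclidean algorithm:
  772 = 2*271 + 230, so a_0 = 2.
  271 = 1*230 + 41, so a_1 = 1.
  230 = 5*41 + 25, so a_2 = 5.
  41 = 1*25 + 16, so a_3 = 1.
  25 = 1*16 + 9, so a_4 = 1.
  16 = 1*9 + 7, so a_5 = 1.
  9 = 1*7 + 2, so a_6 = 1.
  7 = 3*2 + 1, so a_7 = 3.
  2 = 2*1 + 0, so a_8 = 2.
so x = [2; 1, 5, 1, 1, 1, 1, 3, 2].
Convergents (p_i = a_i*p_{i-1} + p_{i-2}, q_i = a_i*q_{i-1} + q_{i-2} with p_{-2}=0, p_{-1}=1, q_{-2}=1, q_{-1}=0), until the denominator exceeds 59:
  i=0: a_0=2, p_0 = 2*1 + 0 = 2, q_0 = 2*0 + 1 = 1.
  i=1: a_1=1, p_1 = 1*2 + 1 = 3, q_1 = 1*1 + 0 = 1.
  i=2: a_2=5, p_2 = 5*3 + 2 = 17, q_2 = 5*1 + 1 = 6.
  i=3: a_3=1, p_3 = 1*17 + 3 = 20, q_3 = 1*6 + 1 = 7.
  i=4: a_4=1, p_4 = 1*20 + 17 = 37, q_4 = 1*7 + 6 = 13.
  i=5: a_5=1, p_5 = 1*37 + 20 = 57, q_5 = 1*13 + 7 = 20.
  i=6: a_6=1, p_6 = 1*57 + 37 = 94, q_6 = 1*20 + 13 = 33.
  i=7: a_7=3, p_7 = 3*94 + 57 = 339, q_7 = 3*33 + 20 = 119.
q_7 = 119 > 59, so the last convergent with denominator <= 59 is p_6/q_6 = 94/33.
The closest fraction with denominator <= 59 is either p_6/q_6 or the intermediate fraction (k*p_6 + p_5)/(k*q_6 + q_5) with the largest k >= 1 whose denominator stays <= 59; these approach x as k grows, and every other convergent or intermediate fraction in range is farther away.
Largest k: floor((59 - q_5)/q_6) = floor((59 - 20)/33) = 1.
That gives (1*94 + 57)/(1*33 + 20) = 151/53.
Compare the errors: |x - 94/33| = |772*33 - 94*271|/(271*33) = 2/8943, and |x - 151/53| = |772*53 - 151*271|/(271*53) = 5/14363.
Cross-multiplying, 2*14363 = 28726 < 44715 = 5*8943, so 2/8943 is smaller: the convergent 94/33 is closer to x than 151/53.

94/33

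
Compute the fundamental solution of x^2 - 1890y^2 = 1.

(x, y) = (97469, 2242)

First expand sqrt(1890) as a continued fraction. With x_i = (sqrt(1890) + m_i)/d_i and (m_0, d_0) = (0, 1): a_0 = floor(sqrt(1890)) = 43, since 43^2 = 1849 <= 1890 < 1936 = 44^2.
Iterate m_{i+1} = d_i*a_i - m_i, d_{i+1} = (1890 - m_{i+1}^2)/d_i, a_{i+1} = floor((a_0 + m_{i+1})/d_{i+1}):
  m_1 = 1*43 - 0 = 43, d_1 = (1890 - 43^2)/1 = 41/1 = 41, a_1 = floor((43 + 43)/41) = 2.
  m_2 = 41*2 - 43 = 39, d_2 = (1890 - 39^2)/41 = 369/41 = 9, a_2 = floor((43 + 39)/9) = 9.
  m_3 = 9*9 - 39 = 42, d_3 = (1890 - 42^2)/9 = 126/9 = 14, a_3 = floor((43 + 42)/14) = 6.
  m_4 = 14*6 - 42 = 42, d_4 = (1890 - 42^2)/14 = 126/14 = 9, a_4 = floor((43 + 42)/9) = 9.
  m_5 = 9*9 - 42 = 39, d_5 = (1890 - 39^2)/9 = 369/9 = 41, a_5 = floor((43 + 39)/41) = 2.
  m_6 = 41*2 - 39 = 43, d_6 = (1890 - 43^2)/41 = 41/41 = 1, a_6 = floor((43 + 43)/1) = 86.
  m_7 = 1*86 - 43 = 43, d_7 = (1890 - 43^2)/1 = 41/1 = 41: (m_7, d_7) = (m_1, d_1) = (43, 41), so from here the quotients repeat a_1, ..., a_6; the period length is 6.
So sqrt(1890) = [43; (2, 9, 6, 9, 2, 86)] with period length k = 6.
k is even, so the fundamental solution of x^2 - 1890y^2 = 1 is (p_{k-1}, q_{k-1}) = (p_5, q_5); compute convergents through index 5.
Convergents (p_i = a_i*p_{i-1} + p_{i-2}, q_i = a_i*q_{i-1} + q_{i-2} with p_{-2}=0, p_{-1}=1, q_{-2}=1, q_{-1}=0):
  i=0: a_0=43, p_0 = 43*1 + 0 = 43, q_0 = 43*0 + 1 = 1.
  i=1: a_1=2, p_1 = 2*43 + 1 = 87, q_1 = 2*1 + 0 = 2.
  i=2: a_2=9, p_2 = 9*87 + 43 = 826, q_2 = 9*2 + 1 = 19.
  i=3: a_3=6, p_3 = 6*826 + 87 = 5043, q_3 = 6*19 + 2 = 116.
  i=4: a_4=9, p_4 = 9*5043 + 826 = 46213, q_4 = 9*116 + 19 = 1063.
  i=5: a_5=2, p_5 = 2*46213 + 5043 = 97469, q_5 = 2*1063 + 116 = 2242.
Check: 97469^2 - 1890*2242^2 = 9500205961 - 9500205960 = 1, so (x, y) = (97469, 2242) solves the equation, and by the theorem it is the least positive solution.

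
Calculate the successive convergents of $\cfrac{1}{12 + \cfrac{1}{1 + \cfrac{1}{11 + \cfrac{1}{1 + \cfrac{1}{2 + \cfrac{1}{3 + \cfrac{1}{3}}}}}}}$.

0/1, 1/12, 1/13, 12/155, 13/168, 38/491, 127/1641, 419/5414

Using the convergent recurrence p_i = a_i*p_{i-1} + p_{i-2}, q_i = a_i*q_{i-1} + q_{i-2} with p_{-2}=0, p_{-1}=1, q_{-2}=1, q_{-1}=0:
  i=0: a_0=0, p_0 = 0*1 + 0 = 0, q_0 = 0*0 + 1 = 1.
  i=1: a_1=12, p_1 = 12*0 + 1 = 1, q_1 = 12*1 + 0 = 12.
  i=2: a_2=1, p_2 = 1*1 + 0 = 1, q_2 = 1*12 + 1 = 13.
  i=3: a_3=11, p_3 = 11*1 + 1 = 12, q_3 = 11*13 + 12 = 155.
  i=4: a_4=1, p_4 = 1*12 + 1 = 13, q_4 = 1*155 + 13 = 168.
  i=5: a_5=2, p_5 = 2*13 + 12 = 38, q_5 = 2*168 + 155 = 491.
  i=6: a_6=3, p_6 = 3*38 + 13 = 127, q_6 = 3*491 + 168 = 1641.
  i=7: a_7=3, p_7 = 3*127 + 38 = 419, q_7 = 3*1641 + 491 = 5414.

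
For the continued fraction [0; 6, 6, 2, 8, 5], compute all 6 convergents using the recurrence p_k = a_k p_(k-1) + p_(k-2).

0/1, 1/6, 6/37, 13/80, 110/677, 563/3465

Using the convergent recurrence p_i = a_i*p_{i-1} + p_{i-2}, q_i = a_i*q_{i-1} + q_{i-2} with p_{-2}=0, p_{-1}=1, q_{-2}=1, q_{-1}=0:
  i=0: a_0=0, p_0 = 0*1 + 0 = 0, q_0 = 0*0 + 1 = 1.
  i=1: a_1=6, p_1 = 6*0 + 1 = 1, q_1 = 6*1 + 0 = 6.
  i=2: a_2=6, p_2 = 6*1 + 0 = 6, q_2 = 6*6 + 1 = 37.
  i=3: a_3=2, p_3 = 2*6 + 1 = 13, q_3 = 2*37 + 6 = 80.
  i=4: a_4=8, p_4 = 8*13 + 6 = 110, q_4 = 8*80 + 37 = 677.
  i=5: a_5=5, p_5 = 5*110 + 13 = 563, q_5 = 5*677 + 80 = 3465.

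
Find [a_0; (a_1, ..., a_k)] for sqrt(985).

Write x_i = (sqrt(985) + m_i)/d_i with (m_0, d_0) = (0, 1). a_0 = floor(sqrt(985)) = 31, since 31^2 = 961 <= 985 < 1024 = 32^2.
Iterate m_{i+1} = d_i*a_i - m_i, d_{i+1} = (985 - m_{i+1}^2)/d_i, a_{i+1} = floor((a_0 + m_{i+1})/d_{i+1}):
  m_1 = 1*31 - 0 = 31, d_1 = (985 - 31^2)/1 = 24/1 = 24, a_1 = floor((31 + 31)/24) = 2.
  m_2 = 24*2 - 31 = 17, d_2 = (985 - 17^2)/24 = 696/24 = 29, a_2 = floor((31 + 17)/29) = 1.
  m_3 = 29*1 - 17 = 12, d_3 = (985 - 12^2)/29 = 841/29 = 29, a_3 = floor((31 + 12)/29) = 1.
  m_4 = 29*1 - 12 = 17, d_4 = (985 - 17^2)/29 = 696/29 = 24, a_4 = floor((31 + 17)/24) = 2.
  m_5 = 24*2 - 17 = 31, d_5 = (985 - 31^2)/24 = 24/24 = 1, a_5 = floor((31 + 31)/1) = 62.
  m_6 = 1*62 - 31 = 31, d_6 = (985 - 31^2)/1 = 24/1 = 24: (m_6, d_6) = (m_1, d_1) = (31, 24), so from here the quotients repeat a_1, ..., a_5; the period length is 5.
Hence the expansion of sqrt(985) is a_0 = 31 followed by the repeating block 2, 1, 1, 2, 62 (period 5).

[31; (2, 1, 1, 2, 62)]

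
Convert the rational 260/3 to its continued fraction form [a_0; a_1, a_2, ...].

Run the Euclidean algorithm on 260 and 3; the successive quotients are the partial quotients a_0, a_1, ... (each step inverts the fractional part left over by the previous one):
  260 = 86*3 + 2, so a_0 = 86.
  3 = 1*2 + 1, so a_1 = 1.
  2 = 2*1 + 0, so a_2 = 2.
The remainder reaches 0 after 3 divisions, so the expansion has 3 partial quotients, read off in order.

[86; 1, 2]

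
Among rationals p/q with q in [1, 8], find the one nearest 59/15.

31/8

Expand x = 59/15 as a continued fraction with the Euclidean algorithm:
  59 = 3*15 + 14, so a_0 = 3.
  15 = 1*14 + 1, so a_1 = 1.
  14 = 14*1 + 0, so a_2 = 14.
so x = [3; 1, 14].
Convergents (p_i = a_i*p_{i-1} + p_{i-2}, q_i = a_i*q_{i-1} + q_{i-2} with p_{-2}=0, p_{-1}=1, q_{-2}=1, q_{-1}=0), until the denominator exceeds 8:
  i=0: a_0=3, p_0 = 3*1 + 0 = 3, q_0 = 3*0 + 1 = 1.
  i=1: a_1=1, p_1 = 1*3 + 1 = 4, q_1 = 1*1 + 0 = 1.
  i=2: a_2=14, p_2 = 14*4 + 3 = 59, q_2 = 14*1 + 1 = 15.
q_2 = 15 > 8, so the last convergent with denominator <= 8 is p_1/q_1 = 4/1.
The closest fraction with denominator <= 8 is either p_1/q_1 or the intermediate fraction (k*p_1 + p_0)/(k*q_1 + q_0) with the largest k >= 1 whose denominator stays <= 8; these approach x as k grows, and every other convergent or intermediate fraction in range is farther away.
Largest k: floor((8 - q_0)/q_1) = floor((8 - 1)/1) = 7.
That gives (7*4 + 3)/(7*1 + 1) = 31/8.
Compare the errors: |x - 4/1| = |59*1 - 4*15|/(15*1) = 1/15, and |x - 31/8| = |59*8 - 31*15|/(15*8) = 7/120.
Cross-multiplying, 7*15 = 105 < 120 = 1*120, so 7/120 is smaller: the intermediate fraction 31/8 is closer to x than 4/1.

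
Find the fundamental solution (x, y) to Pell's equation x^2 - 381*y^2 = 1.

(x, y) = (1015, 52)

First expand sqrt(381) as a continued fraction. With x_i = (sqrt(381) + m_i)/d_i and (m_0, d_0) = (0, 1): a_0 = floor(sqrt(381)) = 19, since 19^2 = 361 <= 381 < 400 = 20^2.
Iterate m_{i+1} = d_i*a_i - m_i, d_{i+1} = (381 - m_{i+1}^2)/d_i, a_{i+1} = floor((a_0 + m_{i+1})/d_{i+1}):
  m_1 = 1*19 - 0 = 19, d_1 = (381 - 19^2)/1 = 20/1 = 20, a_1 = floor((19 + 19)/20) = 1.
  m_2 = 20*1 - 19 = 1, d_2 = (381 - 1^2)/20 = 380/20 = 19, a_2 = floor((19 + 1)/19) = 1.
  m_3 = 19*1 - 1 = 18, d_3 = (381 - 18^2)/19 = 57/19 = 3, a_3 = floor((19 + 18)/3) = 12.
  m_4 = 3*12 - 18 = 18, d_4 = (381 - 18^2)/3 = 57/3 = 19, a_4 = floor((19 + 18)/19) = 1.
  m_5 = 19*1 - 18 = 1, d_5 = (381 - 1^2)/19 = 380/19 = 20, a_5 = floor((19 + 1)/20) = 1.
  m_6 = 20*1 - 1 = 19, d_6 = (381 - 19^2)/20 = 20/20 = 1, a_6 = floor((19 + 19)/1) = 38.
  m_7 = 1*38 - 19 = 19, d_7 = (381 - 19^2)/1 = 20/1 = 20: (m_7, d_7) = (m_1, d_1) = (19, 20), so from here the quotients repeat a_1, ..., a_6; the period length is 6.
So sqrt(381) = [19; (1, 1, 12, 1, 1, 38)] with period length k = 6.
k is even, so the fundamental solution of x^2 - 381y^2 = 1 is (p_{k-1}, q_{k-1}) = (p_5, q_5); compute convergents through index 5.
Convergents (p_i = a_i*p_{i-1} + p_{i-2}, q_i = a_i*q_{i-1} + q_{i-2} with p_{-2}=0, p_{-1}=1, q_{-2}=1, q_{-1}=0):
  i=0: a_0=19, p_0 = 19*1 + 0 = 19, q_0 = 19*0 + 1 = 1.
  i=1: a_1=1, p_1 = 1*19 + 1 = 20, q_1 = 1*1 + 0 = 1.
  i=2: a_2=1, p_2 = 1*20 + 19 = 39, q_2 = 1*1 + 1 = 2.
  i=3: a_3=12, p_3 = 12*39 + 20 = 488, q_3 = 12*2 + 1 = 25.
  i=4: a_4=1, p_4 = 1*488 + 39 = 527, q_4 = 1*25 + 2 = 27.
  i=5: a_5=1, p_5 = 1*527 + 488 = 1015, q_5 = 1*27 + 25 = 52.
Check: 1015^2 - 381*52^2 = 1030225 - 1030224 = 1, so (x, y) = (1015, 52) solves the equation, and by the theorem it is the least positive solution.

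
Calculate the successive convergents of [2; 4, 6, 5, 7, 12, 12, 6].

Using the convergent recurrence p_i = a_i*p_{i-1} + p_{i-2}, q_i = a_i*q_{i-1} + q_{i-2} with p_{-2}=0, p_{-1}=1, q_{-2}=1, q_{-1}=0:
  i=0: a_0=2, p_0 = 2*1 + 0 = 2, q_0 = 2*0 + 1 = 1.
  i=1: a_1=4, p_1 = 4*2 + 1 = 9, q_1 = 4*1 + 0 = 4.
  i=2: a_2=6, p_2 = 6*9 + 2 = 56, q_2 = 6*4 + 1 = 25.
  i=3: a_3=5, p_3 = 5*56 + 9 = 289, q_3 = 5*25 + 4 = 129.
  i=4: a_4=7, p_4 = 7*289 + 56 = 2079, q_4 = 7*129 + 25 = 928.
  i=5: a_5=12, p_5 = 12*2079 + 289 = 25237, q_5 = 12*928 + 129 = 11265.
  i=6: a_6=12, p_6 = 12*25237 + 2079 = 304923, q_6 = 12*11265 + 928 = 136108.
  i=7: a_7=6, p_7 = 6*304923 + 25237 = 1854775, q_7 = 6*136108 + 11265 = 827913.

2/1, 9/4, 56/25, 289/129, 2079/928, 25237/11265, 304923/136108, 1854775/827913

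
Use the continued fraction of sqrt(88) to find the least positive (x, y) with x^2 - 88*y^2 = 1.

First expand sqrt(88) as a continued fraction. With x_i = (sqrt(88) + m_i)/d_i and (m_0, d_0) = (0, 1): a_0 = floor(sqrt(88)) = 9, since 9^2 = 81 <= 88 < 100 = 10^2.
Iterate m_{i+1} = d_i*a_i - m_i, d_{i+1} = (88 - m_{i+1}^2)/d_i, a_{i+1} = floor((a_0 + m_{i+1})/d_{i+1}):
  m_1 = 1*9 - 0 = 9, d_1 = (88 - 9^2)/1 = 7/1 = 7, a_1 = floor((9 + 9)/7) = 2.
  m_2 = 7*2 - 9 = 5, d_2 = (88 - 5^2)/7 = 63/7 = 9, a_2 = floor((9 + 5)/9) = 1.
  m_3 = 9*1 - 5 = 4, d_3 = (88 - 4^2)/9 = 72/9 = 8, a_3 = floor((9 + 4)/8) = 1.
  m_4 = 8*1 - 4 = 4, d_4 = (88 - 4^2)/8 = 72/8 = 9, a_4 = floor((9 + 4)/9) = 1.
  m_5 = 9*1 - 4 = 5, d_5 = (88 - 5^2)/9 = 63/9 = 7, a_5 = floor((9 + 5)/7) = 2.
  m_6 = 7*2 - 5 = 9, d_6 = (88 - 9^2)/7 = 7/7 = 1, a_6 = floor((9 + 9)/1) = 18.
  m_7 = 1*18 - 9 = 9, d_7 = (88 - 9^2)/1 = 7/1 = 7: (m_7, d_7) = (m_1, d_1) = (9, 7), so from here the quotients repeat a_1, ..., a_6; the period length is 6.
So sqrt(88) = [9; (2, 1, 1, 1, 2, 18)] with period length k = 6.
k is even, so the fundamental solution of x^2 - 88y^2 = 1 is (p_{k-1}, q_{k-1}) = (p_5, q_5); compute convergents through index 5.
Convergents (p_i = a_i*p_{i-1} + p_{i-2}, q_i = a_i*q_{i-1} + q_{i-2} with p_{-2}=0, p_{-1}=1, q_{-2}=1, q_{-1}=0):
  i=0: a_0=9, p_0 = 9*1 + 0 = 9, q_0 = 9*0 + 1 = 1.
  i=1: a_1=2, p_1 = 2*9 + 1 = 19, q_1 = 2*1 + 0 = 2.
  i=2: a_2=1, p_2 = 1*19 + 9 = 28, q_2 = 1*2 + 1 = 3.
  i=3: a_3=1, p_3 = 1*28 + 19 = 47, q_3 = 1*3 + 2 = 5.
  i=4: a_4=1, p_4 = 1*47 + 28 = 75, q_4 = 1*5 + 3 = 8.
  i=5: a_5=2, p_5 = 2*75 + 47 = 197, q_5 = 2*8 + 5 = 21.
Check: 197^2 - 88*21^2 = 38809 - 38808 = 1, so (x, y) = (197, 21) solves the equation, and by the theorem it is the least positive solution.

(x, y) = (197, 21)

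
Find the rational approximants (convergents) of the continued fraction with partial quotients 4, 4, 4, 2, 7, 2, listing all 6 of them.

4/1, 17/4, 72/17, 161/38, 1199/283, 2559/604

Using the convergent recurrence p_i = a_i*p_{i-1} + p_{i-2}, q_i = a_i*q_{i-1} + q_{i-2} with p_{-2}=0, p_{-1}=1, q_{-2}=1, q_{-1}=0:
  i=0: a_0=4, p_0 = 4*1 + 0 = 4, q_0 = 4*0 + 1 = 1.
  i=1: a_1=4, p_1 = 4*4 + 1 = 17, q_1 = 4*1 + 0 = 4.
  i=2: a_2=4, p_2 = 4*17 + 4 = 72, q_2 = 4*4 + 1 = 17.
  i=3: a_3=2, p_3 = 2*72 + 17 = 161, q_3 = 2*17 + 4 = 38.
  i=4: a_4=7, p_4 = 7*161 + 72 = 1199, q_4 = 7*38 + 17 = 283.
  i=5: a_5=2, p_5 = 2*1199 + 161 = 2559, q_5 = 2*283 + 38 = 604.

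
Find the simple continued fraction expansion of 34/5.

Run the Euclidean algorithm on 34 and 5; the successive quotients are the partial quotients a_0, a_1, ... (each step inverts the fractional part left over by the previous one):
  34 = 6*5 + 4, so a_0 = 6.
  5 = 1*4 + 1, so a_1 = 1.
  4 = 4*1 + 0, so a_2 = 4.
The remainder reaches 0 after 3 divisions, so the expansion has 3 partial quotients, read off in order.

[6; 1, 4]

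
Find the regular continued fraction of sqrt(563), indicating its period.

Write x_i = (sqrt(563) + m_i)/d_i with (m_0, d_0) = (0, 1). a_0 = floor(sqrt(563)) = 23, since 23^2 = 529 <= 563 < 576 = 24^2.
Iterate m_{i+1} = d_i*a_i - m_i, d_{i+1} = (563 - m_{i+1}^2)/d_i, a_{i+1} = floor((a_0 + m_{i+1})/d_{i+1}):
  m_1 = 1*23 - 0 = 23, d_1 = (563 - 23^2)/1 = 34/1 = 34, a_1 = floor((23 + 23)/34) = 1.
  m_2 = 34*1 - 23 = 11, d_2 = (563 - 11^2)/34 = 442/34 = 13, a_2 = floor((23 + 11)/13) = 2.
  m_3 = 13*2 - 11 = 15, d_3 = (563 - 15^2)/13 = 338/13 = 26, a_3 = floor((23 + 15)/26) = 1.
  m_4 = 26*1 - 15 = 11, d_4 = (563 - 11^2)/26 = 442/26 = 17, a_4 = floor((23 + 11)/17) = 2.
  m_5 = 17*2 - 11 = 23, d_5 = (563 - 23^2)/17 = 34/17 = 2, a_5 = floor((23 + 23)/2) = 23.
  m_6 = 2*23 - 23 = 23, d_6 = (563 - 23^2)/2 = 34/2 = 17, a_6 = floor((23 + 23)/17) = 2.
  m_7 = 17*2 - 23 = 11, d_7 = (563 - 11^2)/17 = 442/17 = 26, a_7 = floor((23 + 11)/26) = 1.
  m_8 = 26*1 - 11 = 15, d_8 = (563 - 15^2)/26 = 338/26 = 13, a_8 = floor((23 + 15)/13) = 2.
  m_9 = 13*2 - 15 = 11, d_9 = (563 - 11^2)/13 = 442/13 = 34, a_9 = floor((23 + 11)/34) = 1.
  m_10 = 34*1 - 11 = 23, d_10 = (563 - 23^2)/34 = 34/34 = 1, a_10 = floor((23 + 23)/1) = 46.
  m_11 = 1*46 - 23 = 23, d_11 = (563 - 23^2)/1 = 34/1 = 34: (m_11, d_11) = (m_1, d_1) = (23, 34), so from here the quotients repeat a_1, ..., a_10; the period length is 10.
Hence the expansion of sqrt(563) is a_0 = 23 followed by the repeating block 1, 2, 1, 2, 23, 2, 1, 2, 1, 46 (period 10).

[23; (1, 2, 1, 2, 23, 2, 1, 2, 1, 46)]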